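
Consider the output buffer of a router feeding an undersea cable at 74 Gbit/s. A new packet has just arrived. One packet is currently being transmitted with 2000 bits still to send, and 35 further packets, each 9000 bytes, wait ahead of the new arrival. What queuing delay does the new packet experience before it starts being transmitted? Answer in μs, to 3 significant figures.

34.1 μs

Each queued packet: L/R = 72000/74000000000 = 0.972973 μs.
35 queued → 34.0541 μs.
Plus remaining 2000 bits of current packet: 0.027027 μs.
Queuing delay = 34.1 μs.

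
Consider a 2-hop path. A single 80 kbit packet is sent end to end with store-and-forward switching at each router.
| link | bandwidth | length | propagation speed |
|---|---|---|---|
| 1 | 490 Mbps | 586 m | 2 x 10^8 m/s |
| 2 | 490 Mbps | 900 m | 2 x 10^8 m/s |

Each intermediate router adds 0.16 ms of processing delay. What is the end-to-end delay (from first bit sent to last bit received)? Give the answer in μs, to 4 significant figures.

L = 80000 bits.
Transmission delay per hop = L/R = 80000/490000000 = 163.265 μs; 2 hops → 326.531 μs.
Propagation delays (d/s per hop): 2.93, 4.5 μs; sum = 7.43 μs.
Processing at 1 router(s): 1 × 0.16 ms = 160 μs.
End-to-end = 494.0 μs.

494.0 μs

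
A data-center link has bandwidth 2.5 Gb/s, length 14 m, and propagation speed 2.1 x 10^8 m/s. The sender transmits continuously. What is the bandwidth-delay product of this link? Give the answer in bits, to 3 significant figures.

Propagation delay = 14 / 210000000 = 6.66667e-08 s.
BDP = R × t_prop = 2500000000 × 6.66667e-08 = 166.667 bits.

167 bits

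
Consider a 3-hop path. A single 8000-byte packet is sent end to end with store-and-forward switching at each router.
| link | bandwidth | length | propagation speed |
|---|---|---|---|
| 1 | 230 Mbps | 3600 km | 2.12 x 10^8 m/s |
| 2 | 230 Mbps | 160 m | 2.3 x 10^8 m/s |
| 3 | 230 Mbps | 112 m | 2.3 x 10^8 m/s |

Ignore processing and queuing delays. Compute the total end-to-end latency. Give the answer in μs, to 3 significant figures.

17800 μs

L = 8000 × 8 = 64000 bits.
Transmission delay per hop = L/R = 64000/230000000 = 278.261 μs; 3 hops → 834.783 μs.
Propagation delays (d/s per hop): 16981.1, 0.695652, 0.486957 μs; sum = 16982.3 μs.
End-to-end = 17800 μs.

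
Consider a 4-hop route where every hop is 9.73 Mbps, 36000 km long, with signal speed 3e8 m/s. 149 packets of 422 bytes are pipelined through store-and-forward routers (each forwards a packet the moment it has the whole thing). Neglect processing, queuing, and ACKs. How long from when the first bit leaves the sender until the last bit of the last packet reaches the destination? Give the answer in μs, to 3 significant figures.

533000 μs

Per-hop transmission t_tx = L/R = 3376/9730000 = 346.968 μs.
Per-hop propagation t_prop = 36000000/300000000 = 120000 μs.
Pipeline fill: first packet needs 4·t_tx to clear all hops; remaining 148 packets each add one t_tx.
Total = (4+149-1)·t_tx + 4·t_prop = 152·346.968 + 4·120000 = 533000 μs.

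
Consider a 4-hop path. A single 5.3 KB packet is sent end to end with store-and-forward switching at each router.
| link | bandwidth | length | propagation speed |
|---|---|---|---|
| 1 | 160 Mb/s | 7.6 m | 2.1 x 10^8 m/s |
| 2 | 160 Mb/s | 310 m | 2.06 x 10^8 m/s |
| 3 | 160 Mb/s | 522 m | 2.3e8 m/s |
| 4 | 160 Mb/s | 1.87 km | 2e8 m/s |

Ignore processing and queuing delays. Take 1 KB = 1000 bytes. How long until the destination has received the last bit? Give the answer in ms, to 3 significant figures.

L = 42400 bits.
Transmission delay per hop = L/R = 42400/160000000 = 0.265 ms; 4 hops → 1.06 ms.
Propagation delays (d/s per hop): 3.61905e-05, 0.00150485, 0.00226957, 0.00935 ms; sum = 0.0131606 ms.
End-to-end = 1.07 ms.

1.07 ms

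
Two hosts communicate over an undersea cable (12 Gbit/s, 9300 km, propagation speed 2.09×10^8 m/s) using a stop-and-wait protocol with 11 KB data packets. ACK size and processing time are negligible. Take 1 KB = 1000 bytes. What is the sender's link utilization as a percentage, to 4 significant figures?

0.008239 %

t_tx = L/R = 88000/12000000000 = 7.33333e-06 s.
t_prop = 9300000/209000000 = 0.0444976 s; RTT = 0.0889952 s.
Cycle = t_tx + RTT = 0.0890025 s.
Utilization = t_tx / cycle = 7.33333e-06/0.0890025 = 0.008239 %.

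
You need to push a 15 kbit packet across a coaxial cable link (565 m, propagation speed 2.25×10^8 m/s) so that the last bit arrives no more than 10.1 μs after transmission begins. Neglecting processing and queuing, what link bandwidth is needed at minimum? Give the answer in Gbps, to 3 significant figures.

Propagation delay = 565 / 225000000 = 2.51111 μs.
Transmission budget = 10.1 − 2.51111 = 7.58889 μs.
R ≥ L / t_tx = 15000 bits / 7.58889e-06 s = 1.98 Gbps.

1.98 Gbps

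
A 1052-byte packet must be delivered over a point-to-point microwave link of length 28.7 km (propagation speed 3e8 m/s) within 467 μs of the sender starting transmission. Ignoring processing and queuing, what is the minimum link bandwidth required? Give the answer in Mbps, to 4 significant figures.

L = 8416 bits.
Propagation delay = 28700 / 300000000 = 95.6667 μs.
Transmission budget = 467 − 95.6667 = 371.333 μs.
R ≥ L / t_tx = 8416 bits / 0.000371333 s = 22.66 Mbps.

22.66 Mbps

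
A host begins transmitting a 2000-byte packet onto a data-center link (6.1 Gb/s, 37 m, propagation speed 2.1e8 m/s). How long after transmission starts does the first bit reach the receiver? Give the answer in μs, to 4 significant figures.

First bit experiences only propagation delay: d/s = 37/210000000 = 0.1762 μs.

0.1762 μs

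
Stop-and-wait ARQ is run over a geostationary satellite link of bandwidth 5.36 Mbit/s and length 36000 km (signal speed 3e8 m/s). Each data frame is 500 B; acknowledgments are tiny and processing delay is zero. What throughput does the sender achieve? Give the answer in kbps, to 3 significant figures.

16.6 kbps

t_tx = L/R = 4000/5360000 = 0.000746269 s.
t_prop = 36000000/300000000 = 0.12 s; RTT = 0.24 s.
Cycle = t_tx + RTT = 0.240746 s.
Throughput = L / cycle = 4000 / 0.240746 = 16.6 kbps.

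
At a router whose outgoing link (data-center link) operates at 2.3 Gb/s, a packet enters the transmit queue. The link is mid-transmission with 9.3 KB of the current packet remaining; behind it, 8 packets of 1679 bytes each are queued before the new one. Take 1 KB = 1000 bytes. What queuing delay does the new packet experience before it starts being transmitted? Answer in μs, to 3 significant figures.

79.1 μs

Each queued packet: L/R = 13432/2300000000 = 5.84 μs.
8 queued → 46.72 μs.
Plus remaining 74400 bits of current packet: 32.3478 μs.
Queuing delay = 79.1 μs.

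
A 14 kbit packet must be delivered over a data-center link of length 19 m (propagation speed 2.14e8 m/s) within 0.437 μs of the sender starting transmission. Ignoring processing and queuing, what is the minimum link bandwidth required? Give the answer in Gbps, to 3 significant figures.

40.2 Gbps

Propagation delay = 19 / 214000000 = 0.088785 μs.
Transmission budget = 0.437 − 0.088785 = 0.348215 μs.
R ≥ L / t_tx = 14000 bits / 3.48215e-07 s = 40.2 Gbps.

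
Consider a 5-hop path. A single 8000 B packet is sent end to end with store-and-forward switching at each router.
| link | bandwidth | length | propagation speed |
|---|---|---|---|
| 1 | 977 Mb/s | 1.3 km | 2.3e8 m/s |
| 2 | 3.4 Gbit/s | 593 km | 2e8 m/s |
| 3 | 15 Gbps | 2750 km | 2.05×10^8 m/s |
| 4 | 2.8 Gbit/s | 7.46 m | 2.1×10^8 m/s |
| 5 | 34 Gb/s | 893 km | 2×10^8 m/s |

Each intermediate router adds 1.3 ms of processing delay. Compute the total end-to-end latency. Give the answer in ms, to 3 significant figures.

26.2 ms

L = 8000 × 8 = 64000 bits.
Transmission delays (L/R per hop): 0.0655067, 0.0188235, 0.00426667, 0.0228571, 0.00188235 ms; sum = 0.113336 ms.
Propagation delays (d/s per hop): 0.00565217, 2.965, 13.4146, 3.55238e-05, 4.465 ms; sum = 20.8503 ms.
Processing at 4 router(s): 4 × 1.3 ms = 5.2 ms.
End-to-end = 26.2 ms.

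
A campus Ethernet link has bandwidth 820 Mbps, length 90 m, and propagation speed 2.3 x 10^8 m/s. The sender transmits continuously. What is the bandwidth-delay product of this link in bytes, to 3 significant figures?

40.1 bytes

Propagation delay = 90 / 2.3e+08 = 3.91304e-07 s.
BDP = R × t_prop = 820000000 × 3.91304e-07 = 320.87 bits.
In bytes: 320.87/8 = 40.1 bytes.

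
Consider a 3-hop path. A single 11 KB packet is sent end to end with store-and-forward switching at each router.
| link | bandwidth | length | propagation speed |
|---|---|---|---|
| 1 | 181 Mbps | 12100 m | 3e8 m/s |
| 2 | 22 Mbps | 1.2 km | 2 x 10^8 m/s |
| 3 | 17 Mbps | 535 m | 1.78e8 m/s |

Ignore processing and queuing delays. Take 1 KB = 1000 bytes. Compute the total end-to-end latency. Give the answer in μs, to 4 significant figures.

9712 μs

L = 88000 bits.
Transmission delays (L/R per hop): 486.188, 4000, 5176.47 μs; sum = 9662.66 μs.
Propagation delays (d/s per hop): 40.3333, 6, 3.00562 μs; sum = 49.339 μs.
End-to-end = 9712 μs.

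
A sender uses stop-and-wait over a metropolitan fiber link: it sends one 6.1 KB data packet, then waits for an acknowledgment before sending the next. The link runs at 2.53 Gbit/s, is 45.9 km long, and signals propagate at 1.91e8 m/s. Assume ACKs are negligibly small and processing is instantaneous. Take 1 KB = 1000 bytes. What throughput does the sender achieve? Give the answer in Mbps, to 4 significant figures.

97.62 Mbps

t_tx = L/R = 48800/2530000000 = 1.92885e-05 s.
t_prop = 45900/191000000 = 0.000240314 s; RTT = 0.000480628 s.
Cycle = t_tx + RTT = 0.000499917 s.
Throughput = L / cycle = 48800 / 0.000499917 = 97.62 Mbps.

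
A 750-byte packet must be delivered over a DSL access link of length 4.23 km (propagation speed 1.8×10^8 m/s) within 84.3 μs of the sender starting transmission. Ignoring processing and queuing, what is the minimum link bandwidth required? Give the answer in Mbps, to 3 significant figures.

L = 6000 bits.
Propagation delay = 4230 / 180000000 = 23.5 μs.
Transmission budget = 84.3 − 23.5 = 60.8 μs.
R ≥ L / t_tx = 6000 bits / 6.08e-05 s = 98.7 Mbps.

98.7 Mbps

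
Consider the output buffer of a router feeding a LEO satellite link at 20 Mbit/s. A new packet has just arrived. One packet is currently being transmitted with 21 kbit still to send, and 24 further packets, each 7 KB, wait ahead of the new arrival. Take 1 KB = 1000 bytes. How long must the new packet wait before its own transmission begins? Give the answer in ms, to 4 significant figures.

Each queued packet: L/R = 56000/20000000 = 2.8 ms.
24 queued → 67.2 ms.
Plus remaining 21000 bits of current packet: 1.05 ms.
Queuing delay = 68.25 ms.

68.25 ms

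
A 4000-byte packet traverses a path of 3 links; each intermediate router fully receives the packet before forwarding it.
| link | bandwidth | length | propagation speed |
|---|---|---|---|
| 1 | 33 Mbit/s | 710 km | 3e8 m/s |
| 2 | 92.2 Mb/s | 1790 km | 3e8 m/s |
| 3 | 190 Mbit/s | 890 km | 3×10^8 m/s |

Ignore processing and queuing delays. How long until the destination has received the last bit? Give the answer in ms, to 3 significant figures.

L = 4000 × 8 = 32000 bits.
Transmission delays (L/R per hop): 0.969697, 0.347072, 0.168421 ms; sum = 1.48519 ms.
Propagation delays (d/s per hop): 2.36667, 5.96667, 2.96667 ms; sum = 11.3 ms.
End-to-end = 12.8 ms.

12.8 ms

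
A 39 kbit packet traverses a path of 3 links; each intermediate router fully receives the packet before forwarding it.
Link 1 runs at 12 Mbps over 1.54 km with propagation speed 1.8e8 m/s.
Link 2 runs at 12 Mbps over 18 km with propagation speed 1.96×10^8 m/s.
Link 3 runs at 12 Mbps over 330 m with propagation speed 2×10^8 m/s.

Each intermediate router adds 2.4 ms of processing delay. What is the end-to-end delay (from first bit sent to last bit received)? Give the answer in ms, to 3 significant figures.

14.7 ms

L = 39000 bits.
Transmission delay per hop = L/R = 39000/12000000 = 3.25 ms; 3 hops → 9.75 ms.
Propagation delays (d/s per hop): 0.00855556, 0.0918367, 0.00165 ms; sum = 0.102042 ms.
Processing at 2 router(s): 2 × 2.4 ms = 4.8 ms.
End-to-end = 14.7 ms.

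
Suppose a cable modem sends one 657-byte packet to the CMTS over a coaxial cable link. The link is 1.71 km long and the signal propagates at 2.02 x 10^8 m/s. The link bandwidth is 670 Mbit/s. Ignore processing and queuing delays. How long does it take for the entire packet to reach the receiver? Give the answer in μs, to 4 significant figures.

L = 657 × 8 = 5256 bits.
Transmission delay = L/R = 5256 / 670000000 = 7.84478 μs.
Propagation delay = d/s = 1710 m / 202000000 m/s = 8.46535 μs.
Total = 16.31 μs.

16.31 μs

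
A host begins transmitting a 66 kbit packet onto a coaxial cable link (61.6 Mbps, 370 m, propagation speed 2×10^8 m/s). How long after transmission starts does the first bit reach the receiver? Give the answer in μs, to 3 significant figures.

First bit experiences only propagation delay: d/s = 370/200000000 = 1.85 μs.

1.85 μs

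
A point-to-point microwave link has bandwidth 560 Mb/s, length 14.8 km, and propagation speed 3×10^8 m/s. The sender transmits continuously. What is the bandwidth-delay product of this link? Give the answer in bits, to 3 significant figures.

27600 bits

Propagation delay = 14800 / 300000000 = 4.93333e-05 s.
BDP = R × t_prop = 560000000 × 4.93333e-05 = 27626.7 bits.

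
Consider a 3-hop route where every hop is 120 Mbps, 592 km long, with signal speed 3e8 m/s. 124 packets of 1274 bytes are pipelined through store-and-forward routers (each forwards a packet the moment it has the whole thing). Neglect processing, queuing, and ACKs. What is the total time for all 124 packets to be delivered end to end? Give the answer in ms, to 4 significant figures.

16.62 ms

Per-hop transmission t_tx = L/R = 10192/120000000 = 0.0849333 ms.
Per-hop propagation t_prop = 592000/300000000 = 1.97333 ms.
Pipeline fill: first packet needs 3·t_tx to clear all hops; remaining 123 packets each add one t_tx.
Total = (3+124-1)·t_tx + 3·t_prop = 126·0.0849333 + 3·1.97333 = 16.62 ms.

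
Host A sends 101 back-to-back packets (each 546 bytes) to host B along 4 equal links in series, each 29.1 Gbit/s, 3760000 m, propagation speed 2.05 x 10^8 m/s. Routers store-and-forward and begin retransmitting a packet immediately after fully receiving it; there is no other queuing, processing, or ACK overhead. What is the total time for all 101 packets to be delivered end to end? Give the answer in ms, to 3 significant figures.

Per-hop transmission t_tx = L/R = 4368/29100000000 = 0.000150103 ms.
Per-hop propagation t_prop = 3760000/2.05e+08 = 18.3415 ms.
Pipeline fill: first packet needs 4·t_tx to clear all hops; remaining 100 packets each add one t_tx.
Total = (4+101-1)·t_tx + 4·t_prop = 104·0.000150103 + 4·18.3415 = 73.4 ms.

73.4 ms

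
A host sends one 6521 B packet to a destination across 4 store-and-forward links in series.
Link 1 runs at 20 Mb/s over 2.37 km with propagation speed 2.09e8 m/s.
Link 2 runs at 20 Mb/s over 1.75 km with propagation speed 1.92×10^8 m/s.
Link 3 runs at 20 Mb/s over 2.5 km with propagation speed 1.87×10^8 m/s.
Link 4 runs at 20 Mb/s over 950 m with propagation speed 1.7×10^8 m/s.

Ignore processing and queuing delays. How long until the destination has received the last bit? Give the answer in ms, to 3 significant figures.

L = 6521 × 8 = 52168 bits.
Transmission delay per hop = L/R = 52168/20000000 = 2.6084 ms; 4 hops → 10.4336 ms.
Propagation delays (d/s per hop): 0.0113397, 0.00911458, 0.013369, 0.00558824 ms; sum = 0.0394115 ms.
End-to-end = 10.5 ms.

10.5 ms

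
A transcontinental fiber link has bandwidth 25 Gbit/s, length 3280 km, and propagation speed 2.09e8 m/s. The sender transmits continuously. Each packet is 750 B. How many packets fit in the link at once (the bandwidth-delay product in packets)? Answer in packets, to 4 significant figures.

Propagation delay = 3280000 / 209000000 = 0.0156938 s.
BDP = R × t_prop = 25000000000 × 0.0156938 = 392344000 bits.
In packets of 6000 bits: 65390 packets.

65390 packets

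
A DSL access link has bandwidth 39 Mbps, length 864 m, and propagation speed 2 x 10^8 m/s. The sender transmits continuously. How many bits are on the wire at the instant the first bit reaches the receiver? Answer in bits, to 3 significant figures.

168 bits

Propagation delay = 864 / 200000000 = 4.32e-06 s.
BDP = R × t_prop = 39000000 × 4.32e-06 = 168.48 bits.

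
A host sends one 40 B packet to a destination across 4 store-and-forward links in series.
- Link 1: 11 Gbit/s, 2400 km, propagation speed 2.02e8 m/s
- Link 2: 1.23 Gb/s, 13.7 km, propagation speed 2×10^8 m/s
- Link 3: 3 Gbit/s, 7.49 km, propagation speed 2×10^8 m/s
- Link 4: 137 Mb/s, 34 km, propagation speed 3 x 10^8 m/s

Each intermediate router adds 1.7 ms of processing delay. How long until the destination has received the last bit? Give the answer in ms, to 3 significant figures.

17.2 ms

L = 40 × 8 = 320 bits.
Transmission delays (L/R per hop): 2.90909e-05, 0.000260163, 0.000106667, 0.00233577 ms; sum = 0.00273169 ms.
Propagation delays (d/s per hop): 11.8812, 0.0685, 0.03745, 0.113333 ms; sum = 12.1005 ms.
Processing at 3 router(s): 3 × 1.7 ms = 5.1 ms.
End-to-end = 17.2 ms.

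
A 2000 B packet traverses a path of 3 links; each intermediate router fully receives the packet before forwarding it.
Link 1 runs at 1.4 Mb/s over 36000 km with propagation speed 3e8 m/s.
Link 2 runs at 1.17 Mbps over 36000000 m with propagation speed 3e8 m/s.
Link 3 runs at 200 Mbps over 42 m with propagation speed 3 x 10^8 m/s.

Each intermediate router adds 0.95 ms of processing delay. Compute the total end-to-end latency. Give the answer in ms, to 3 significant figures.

267 ms

L = 2000 × 8 = 16000 bits.
Transmission delays (L/R per hop): 11.4286, 13.6752, 0.08 ms; sum = 25.1838 ms.
Propagation delays (d/s per hop): 120, 120, 0.00014 ms; sum = 240 ms.
Processing at 2 router(s): 2 × 0.95 ms = 1.9 ms.
End-to-end = 267 ms.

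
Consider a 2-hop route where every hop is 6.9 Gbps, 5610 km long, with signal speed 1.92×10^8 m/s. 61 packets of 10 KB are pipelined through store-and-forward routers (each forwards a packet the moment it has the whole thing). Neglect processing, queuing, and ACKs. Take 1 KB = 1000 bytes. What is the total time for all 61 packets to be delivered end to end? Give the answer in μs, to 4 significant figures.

Per-hop transmission t_tx = L/R = 80000/6900000000 = 11.5942 μs.
Per-hop propagation t_prop = 5610000/192000000 = 29218.8 μs.
Pipeline fill: first packet needs 2·t_tx to clear all hops; remaining 60 packets each add one t_tx.
Total = (2+61-1)·t_tx + 2·t_prop = 62·11.5942 + 2·29218.8 = 59160 μs.

59160 μs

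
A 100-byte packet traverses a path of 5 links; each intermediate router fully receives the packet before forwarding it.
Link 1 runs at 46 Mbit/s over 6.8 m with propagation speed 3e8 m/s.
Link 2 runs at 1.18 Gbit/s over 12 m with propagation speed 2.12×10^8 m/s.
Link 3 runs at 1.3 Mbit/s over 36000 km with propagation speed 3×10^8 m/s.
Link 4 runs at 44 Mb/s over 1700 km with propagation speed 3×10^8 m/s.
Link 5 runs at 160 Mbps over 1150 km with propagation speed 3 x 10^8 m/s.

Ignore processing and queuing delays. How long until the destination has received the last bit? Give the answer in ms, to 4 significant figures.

130.2 ms

L = 100 × 8 = 800 bits.
Transmission delays (L/R per hop): 0.0173913, 0.000677966, 0.615385, 0.0181818, 0.005 ms; sum = 0.656636 ms.
Propagation delays (d/s per hop): 2.26667e-05, 5.66038e-05, 120, 5.66667, 3.83333 ms; sum = 129.5 ms.
End-to-end = 130.2 ms.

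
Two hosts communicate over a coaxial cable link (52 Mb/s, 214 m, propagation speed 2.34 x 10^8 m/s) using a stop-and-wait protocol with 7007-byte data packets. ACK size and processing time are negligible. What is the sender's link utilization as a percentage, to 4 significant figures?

99.83 %

t_tx = L/R = 56056/52000000 = 0.001078 s.
t_prop = 214/234000000 = 9.1453e-07 s; RTT = 1.82906e-06 s.
Cycle = t_tx + RTT = 0.00107983 s.
Utilization = t_tx / cycle = 0.001078/0.00107983 = 99.83 %.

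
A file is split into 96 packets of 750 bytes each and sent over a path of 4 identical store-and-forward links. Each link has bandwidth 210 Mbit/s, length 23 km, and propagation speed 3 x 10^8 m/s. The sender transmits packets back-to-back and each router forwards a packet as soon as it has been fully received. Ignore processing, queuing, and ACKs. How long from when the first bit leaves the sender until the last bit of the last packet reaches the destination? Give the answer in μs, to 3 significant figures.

3140 μs

Per-hop transmission t_tx = L/R = 6000/210000000 = 28.5714 μs.
Per-hop propagation t_prop = 23000/300000000 = 76.6667 μs.
Pipeline fill: first packet needs 4·t_tx to clear all hops; remaining 95 packets each add one t_tx.
Total = (4+96-1)·t_tx + 4·t_prop = 99·28.5714 + 4·76.6667 = 3140 μs.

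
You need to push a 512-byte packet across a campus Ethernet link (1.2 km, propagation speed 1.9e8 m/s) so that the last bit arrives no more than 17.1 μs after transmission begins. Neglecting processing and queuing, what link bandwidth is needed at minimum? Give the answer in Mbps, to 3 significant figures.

L = 4096 bits.
Propagation delay = 1200 / 190000000 = 6.31579 μs.
Transmission budget = 17.1 − 6.31579 = 10.7842 μs.
R ≥ L / t_tx = 4096 bits / 1.07842e-05 s = 380 Mbps.

380 Mbps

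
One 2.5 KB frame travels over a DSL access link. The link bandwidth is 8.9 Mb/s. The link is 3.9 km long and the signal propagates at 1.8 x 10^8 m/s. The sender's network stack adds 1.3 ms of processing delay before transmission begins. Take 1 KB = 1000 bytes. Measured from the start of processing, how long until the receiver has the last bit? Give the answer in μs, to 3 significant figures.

3570 μs

L = 20000 bits.
Transmission delay = L/R = 20000 / 8900000 = 2247.19 μs.
Propagation delay = d/s = 3900 m / 180000000 m/s = 21.6667 μs.
Plus processing delay 1.3 ms = 1300 μs.
Total = 3570 μs.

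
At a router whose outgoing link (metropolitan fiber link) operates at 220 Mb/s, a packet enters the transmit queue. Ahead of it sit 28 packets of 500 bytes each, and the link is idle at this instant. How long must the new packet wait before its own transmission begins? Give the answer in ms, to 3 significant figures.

0.509 ms

Each queued packet: L/R = 4000/220000000 = 0.0181818 ms.
28 queued → 0.509091 ms.
Queuing delay = 0.509 ms.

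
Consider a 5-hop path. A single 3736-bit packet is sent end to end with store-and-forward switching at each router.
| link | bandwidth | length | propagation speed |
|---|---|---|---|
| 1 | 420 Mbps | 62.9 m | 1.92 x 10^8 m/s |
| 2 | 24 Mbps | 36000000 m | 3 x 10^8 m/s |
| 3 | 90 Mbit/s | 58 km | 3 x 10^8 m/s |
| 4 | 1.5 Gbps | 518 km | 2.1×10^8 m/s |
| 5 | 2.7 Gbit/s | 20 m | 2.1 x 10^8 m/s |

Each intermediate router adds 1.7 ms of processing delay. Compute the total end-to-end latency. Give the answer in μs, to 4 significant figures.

Transmission delays (L/R per hop): 8.89524, 155.667, 41.5111, 2.49067, 1.3837 μs; sum = 209.947 μs.
Propagation delays (d/s per hop): 0.327604, 120000, 193.333, 2466.67, 0.0952381 μs; sum = 122660 μs.
Processing at 4 router(s): 4 × 1.7 ms = 6800 μs.
End-to-end = 129700 μs.

129700 μs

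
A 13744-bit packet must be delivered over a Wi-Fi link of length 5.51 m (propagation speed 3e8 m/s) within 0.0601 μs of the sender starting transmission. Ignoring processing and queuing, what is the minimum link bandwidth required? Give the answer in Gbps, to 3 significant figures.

329 Gbps

Propagation delay = 5.51 / 300000000 = 0.0183667 μs.
Transmission budget = 0.0601 − 0.0183667 = 0.0417333 μs.
R ≥ L / t_tx = 13744 bits / 4.17333e-08 s = 329 Gbps.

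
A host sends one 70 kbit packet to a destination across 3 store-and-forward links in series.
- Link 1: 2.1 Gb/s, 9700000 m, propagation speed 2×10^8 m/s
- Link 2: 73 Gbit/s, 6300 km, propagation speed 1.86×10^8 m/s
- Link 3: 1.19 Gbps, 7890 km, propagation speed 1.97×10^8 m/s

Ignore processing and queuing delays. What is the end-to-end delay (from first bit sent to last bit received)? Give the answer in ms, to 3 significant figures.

L = 70000 bits.
Transmission delays (L/R per hop): 0.0333333, 0.000958904, 0.0588235 ms; sum = 0.0931158 ms.
Propagation delays (d/s per hop): 48.5, 33.871, 40.0508 ms; sum = 122.422 ms.
End-to-end = 123 ms.

123 ms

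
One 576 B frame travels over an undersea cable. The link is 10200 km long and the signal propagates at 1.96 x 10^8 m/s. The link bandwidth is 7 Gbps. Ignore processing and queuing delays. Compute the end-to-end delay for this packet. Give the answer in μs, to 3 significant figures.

52000 μs

L = 576 × 8 = 4608 bits.
Transmission delay = L/R = 4608 / 7000000000 = 0.658286 μs.
Propagation delay = d/s = 10200000 m / 196000000 m/s = 52040.8 μs.
Total = 52000 μs.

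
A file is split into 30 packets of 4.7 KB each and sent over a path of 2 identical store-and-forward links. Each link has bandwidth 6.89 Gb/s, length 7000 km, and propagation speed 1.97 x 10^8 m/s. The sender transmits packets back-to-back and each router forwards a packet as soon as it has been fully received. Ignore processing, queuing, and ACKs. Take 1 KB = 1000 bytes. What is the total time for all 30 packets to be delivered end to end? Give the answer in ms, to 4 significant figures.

71.24 ms

Per-hop transmission t_tx = L/R = 37600/6890000000 = 0.00545718 ms.
Per-hop propagation t_prop = 7000000/197000000 = 35.533 ms.
Pipeline fill: first packet needs 2·t_tx to clear all hops; remaining 29 packets each add one t_tx.
Total = (2+30-1)·t_tx + 2·t_prop = 31·0.00545718 + 2·35.533 = 71.24 ms.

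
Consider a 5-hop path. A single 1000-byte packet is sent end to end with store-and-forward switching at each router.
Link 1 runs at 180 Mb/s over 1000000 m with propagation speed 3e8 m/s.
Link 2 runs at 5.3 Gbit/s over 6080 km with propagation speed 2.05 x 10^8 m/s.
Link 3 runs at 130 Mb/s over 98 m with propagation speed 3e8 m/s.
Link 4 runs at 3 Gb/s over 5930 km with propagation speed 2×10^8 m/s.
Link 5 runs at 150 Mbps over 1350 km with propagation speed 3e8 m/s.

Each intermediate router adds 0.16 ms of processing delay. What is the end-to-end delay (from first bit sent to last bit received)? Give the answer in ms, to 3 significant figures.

L = 1000 × 8 = 8000 bits.
Transmission delays (L/R per hop): 0.0444444, 0.00150943, 0.0615385, 0.00266667, 0.0533333 ms; sum = 0.163492 ms.
Propagation delays (d/s per hop): 3.33333, 29.6585, 0.000326667, 29.65, 4.5 ms; sum = 67.1422 ms.
Processing at 4 router(s): 4 × 0.16 ms = 0.64 ms.
End-to-end = 67.9 ms.

67.9 ms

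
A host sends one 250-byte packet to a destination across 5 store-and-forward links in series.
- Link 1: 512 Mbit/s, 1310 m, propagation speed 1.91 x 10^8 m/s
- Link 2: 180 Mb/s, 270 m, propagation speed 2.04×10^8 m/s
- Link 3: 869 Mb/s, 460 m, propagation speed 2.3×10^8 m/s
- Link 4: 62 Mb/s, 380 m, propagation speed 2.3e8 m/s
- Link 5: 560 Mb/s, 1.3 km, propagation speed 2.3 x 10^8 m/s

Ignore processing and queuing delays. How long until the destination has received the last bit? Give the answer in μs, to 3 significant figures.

L = 250 × 8 = 2000 bits.
Transmission delays (L/R per hop): 3.90625, 11.1111, 2.3015, 32.2581, 3.57143 μs; sum = 53.1484 μs.
Propagation delays (d/s per hop): 6.85864, 1.32353, 2, 1.65217, 5.65217 μs; sum = 17.4865 μs.
End-to-end = 70.6 μs.

70.6 μs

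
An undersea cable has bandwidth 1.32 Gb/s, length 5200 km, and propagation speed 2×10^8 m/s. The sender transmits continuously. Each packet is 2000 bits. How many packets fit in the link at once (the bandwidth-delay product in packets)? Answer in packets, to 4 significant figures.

Propagation delay = 5200000 / 200000000 = 0.026 s.
BDP = R × t_prop = 1320000000 × 0.026 = 34320000 bits.
In packets of 2000 bits: 17160 packets.

17160 packets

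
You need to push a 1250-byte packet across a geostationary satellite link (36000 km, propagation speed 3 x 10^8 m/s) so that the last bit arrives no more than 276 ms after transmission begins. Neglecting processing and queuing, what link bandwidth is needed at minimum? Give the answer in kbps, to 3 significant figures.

L = 10000 bits.
Propagation delay = 36000000 / 300000000 = 120 ms.
Transmission budget = 276 − 120 = 156 ms.
R ≥ L / t_tx = 10000 bits / 0.156 s = 64.1 kbps.

64.1 kbps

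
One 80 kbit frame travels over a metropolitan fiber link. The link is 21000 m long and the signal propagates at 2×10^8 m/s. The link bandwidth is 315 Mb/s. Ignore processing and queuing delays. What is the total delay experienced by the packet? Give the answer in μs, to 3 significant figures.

L = 80000 bits.
Transmission delay = L/R = 80000 / 315000000 = 253.968 μs.
Propagation delay = d/s = 21000 m / 200000000 m/s = 105 μs.
Total = 359 μs.

359 μs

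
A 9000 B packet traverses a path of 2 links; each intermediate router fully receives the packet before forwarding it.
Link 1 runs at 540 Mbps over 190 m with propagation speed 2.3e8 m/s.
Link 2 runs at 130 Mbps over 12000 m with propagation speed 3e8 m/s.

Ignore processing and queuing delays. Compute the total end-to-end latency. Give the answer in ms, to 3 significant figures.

L = 9000 × 8 = 72000 bits.
Transmission delays (L/R per hop): 0.133333, 0.553846 ms; sum = 0.687179 ms.
Propagation delays (d/s per hop): 0.000826087, 0.04 ms; sum = 0.0408261 ms.
End-to-end = 0.728 ms.

0.728 ms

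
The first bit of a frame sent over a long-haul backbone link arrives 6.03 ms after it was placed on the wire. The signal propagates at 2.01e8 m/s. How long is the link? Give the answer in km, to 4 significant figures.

1212 km

d = s × t_prop = 2.01e+08 × 0.00603 = 1212 km.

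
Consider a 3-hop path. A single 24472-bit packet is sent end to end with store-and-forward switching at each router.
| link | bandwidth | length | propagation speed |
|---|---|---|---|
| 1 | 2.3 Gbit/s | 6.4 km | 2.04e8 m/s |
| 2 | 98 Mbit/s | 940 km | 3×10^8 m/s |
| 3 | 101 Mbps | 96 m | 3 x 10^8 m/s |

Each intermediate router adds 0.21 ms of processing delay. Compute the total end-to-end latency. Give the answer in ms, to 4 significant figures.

Transmission delays (L/R per hop): 0.01064, 0.249714, 0.242297 ms; sum = 0.502651 ms.
Propagation delays (d/s per hop): 0.0313725, 3.13333, 0.00032 ms; sum = 3.16503 ms.
Processing at 2 router(s): 2 × 0.21 ms = 0.42 ms.
End-to-end = 4.088 ms.

4.088 ms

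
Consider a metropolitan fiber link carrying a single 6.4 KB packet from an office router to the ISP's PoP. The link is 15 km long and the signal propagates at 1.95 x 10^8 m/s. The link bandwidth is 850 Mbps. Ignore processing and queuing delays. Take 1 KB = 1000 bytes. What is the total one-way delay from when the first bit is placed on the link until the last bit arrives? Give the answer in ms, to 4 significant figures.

0.1372 ms

L = 51200 bits.
Transmission delay = L/R = 51200 / 850000000 = 0.0602353 ms.
Propagation delay = d/s = 15000 m / 195000000 m/s = 0.0769231 ms.
Total = 0.1372 ms.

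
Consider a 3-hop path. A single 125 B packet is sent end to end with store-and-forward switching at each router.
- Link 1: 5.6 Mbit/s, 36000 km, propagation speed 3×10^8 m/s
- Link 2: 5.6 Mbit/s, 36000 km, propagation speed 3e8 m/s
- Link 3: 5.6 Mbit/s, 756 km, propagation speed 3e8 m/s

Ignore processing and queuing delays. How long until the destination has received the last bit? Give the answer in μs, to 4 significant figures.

243100 μs

L = 125 × 8 = 1000 bits.
Transmission delay per hop = L/R = 1000/5600000 = 178.571 μs; 3 hops → 535.714 μs.
Propagation delays (d/s per hop): 120000, 120000, 2520 μs; sum = 242520 μs.
End-to-end = 243100 μs.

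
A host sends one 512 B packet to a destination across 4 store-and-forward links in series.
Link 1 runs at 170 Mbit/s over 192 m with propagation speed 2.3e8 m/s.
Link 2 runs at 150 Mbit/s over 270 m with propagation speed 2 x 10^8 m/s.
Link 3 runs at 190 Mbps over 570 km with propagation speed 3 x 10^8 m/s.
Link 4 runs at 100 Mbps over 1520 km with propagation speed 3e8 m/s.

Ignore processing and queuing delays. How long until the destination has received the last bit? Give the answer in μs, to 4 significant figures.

7083 μs

L = 512 × 8 = 4096 bits.
Transmission delays (L/R per hop): 24.0941, 27.3067, 21.5579, 40.96 μs; sum = 113.919 μs.
Propagation delays (d/s per hop): 0.834783, 1.35, 1900, 5066.67 μs; sum = 6968.85 μs.
End-to-end = 7083 μs.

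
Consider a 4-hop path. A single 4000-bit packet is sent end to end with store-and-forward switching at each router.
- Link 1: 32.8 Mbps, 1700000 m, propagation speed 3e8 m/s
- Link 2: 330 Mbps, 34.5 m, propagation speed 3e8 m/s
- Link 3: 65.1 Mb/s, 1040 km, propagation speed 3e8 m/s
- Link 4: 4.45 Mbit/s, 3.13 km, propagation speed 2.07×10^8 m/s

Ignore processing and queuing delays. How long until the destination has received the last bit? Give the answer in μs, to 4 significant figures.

Transmission delays (L/R per hop): 121.951, 12.1212, 61.4439, 898.876 μs; sum = 1094.39 μs.
Propagation delays (d/s per hop): 5666.67, 0.115, 3466.67, 15.1208 μs; sum = 9148.57 μs.
End-to-end = 10240 μs.

10240 μs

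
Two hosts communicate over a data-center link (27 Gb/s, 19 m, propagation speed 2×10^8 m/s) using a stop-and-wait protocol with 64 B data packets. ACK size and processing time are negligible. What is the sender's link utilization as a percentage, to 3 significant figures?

9.07 %

t_tx = L/R = 512/27000000000 = 1.8963e-08 s.
t_prop = 19/200000000 = 9.5e-08 s; RTT = 1.9e-07 s.
Cycle = t_tx + RTT = 2.08963e-07 s.
Utilization = t_tx / cycle = 1.8963e-08/2.08963e-07 = 9.07 %.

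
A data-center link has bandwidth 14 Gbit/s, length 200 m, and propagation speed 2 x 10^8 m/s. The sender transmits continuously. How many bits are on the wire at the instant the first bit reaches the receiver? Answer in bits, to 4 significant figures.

14000 bits

Propagation delay = 200 / 200000000 = 1e-06 s.
BDP = R × t_prop = 14000000000 × 1e-06 = 14000 bits.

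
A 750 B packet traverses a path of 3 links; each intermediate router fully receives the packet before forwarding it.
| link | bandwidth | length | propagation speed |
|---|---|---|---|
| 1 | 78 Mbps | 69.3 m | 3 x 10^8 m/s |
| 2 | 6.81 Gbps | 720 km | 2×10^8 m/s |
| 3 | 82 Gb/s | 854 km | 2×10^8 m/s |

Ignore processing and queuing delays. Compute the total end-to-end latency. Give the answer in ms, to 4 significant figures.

7.948 ms

L = 750 × 8 = 6000 bits.
Transmission delays (L/R per hop): 0.0769231, 0.000881057, 7.31707e-05 ms; sum = 0.0778773 ms.
Propagation delays (d/s per hop): 0.000231, 3.6, 4.27 ms; sum = 7.87023 ms.
End-to-end = 7.948 ms.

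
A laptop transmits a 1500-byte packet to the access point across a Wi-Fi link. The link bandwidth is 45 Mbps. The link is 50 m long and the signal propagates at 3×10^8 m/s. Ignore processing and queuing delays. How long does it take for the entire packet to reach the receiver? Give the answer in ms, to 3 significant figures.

L = 1500 × 8 = 12000 bits.
Transmission delay = L/R = 12000 / 45000000 = 0.266667 ms.
Propagation delay = d/s = 50 m / 300000000 m/s = 0.000166667 ms.
Total = 0.267 ms.

0.267 ms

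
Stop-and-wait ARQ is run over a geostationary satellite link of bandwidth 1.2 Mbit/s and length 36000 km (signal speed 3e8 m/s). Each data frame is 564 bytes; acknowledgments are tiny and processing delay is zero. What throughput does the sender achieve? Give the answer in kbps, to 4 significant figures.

t_tx = L/R = 4512/1200000 = 0.00376 s.
t_prop = 36000000/300000000 = 0.12 s; RTT = 0.24 s.
Cycle = t_tx + RTT = 0.24376 s.
Throughput = L / cycle = 4512 / 0.24376 = 18.51 kbps.

18.51 kbps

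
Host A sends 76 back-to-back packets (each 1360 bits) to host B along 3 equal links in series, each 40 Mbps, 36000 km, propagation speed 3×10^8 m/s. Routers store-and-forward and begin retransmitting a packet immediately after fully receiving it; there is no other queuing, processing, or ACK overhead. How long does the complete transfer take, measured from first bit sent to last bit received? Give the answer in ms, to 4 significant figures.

Per-hop transmission t_tx = L/R = 1360/40000000 = 0.034 ms.
Per-hop propagation t_prop = 36000000/300000000 = 120 ms.
Pipeline fill: first packet needs 3·t_tx to clear all hops; remaining 75 packets each add one t_tx.
Total = (3+76-1)·t_tx + 3·t_prop = 78·0.034 + 3·120 = 362.7 ms.

362.7 ms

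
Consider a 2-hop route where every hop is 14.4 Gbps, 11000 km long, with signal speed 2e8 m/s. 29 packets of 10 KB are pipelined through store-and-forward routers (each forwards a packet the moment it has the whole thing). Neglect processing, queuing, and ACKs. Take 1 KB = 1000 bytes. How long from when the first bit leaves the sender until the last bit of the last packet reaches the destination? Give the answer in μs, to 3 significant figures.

110000 μs

Per-hop transmission t_tx = L/R = 80000/14400000000 = 5.55556 μs.
Per-hop propagation t_prop = 11000000/200000000 = 55000 μs.
Pipeline fill: first packet needs 2·t_tx to clear all hops; remaining 28 packets each add one t_tx.
Total = (2+29-1)·t_tx + 2·t_prop = 30·5.55556 + 2·55000 = 110000 μs.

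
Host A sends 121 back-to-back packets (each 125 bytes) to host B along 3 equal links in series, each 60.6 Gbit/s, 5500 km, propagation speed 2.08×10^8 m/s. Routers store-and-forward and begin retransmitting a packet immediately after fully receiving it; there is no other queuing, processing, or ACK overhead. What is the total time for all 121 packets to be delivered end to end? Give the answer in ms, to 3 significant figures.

Per-hop transmission t_tx = L/R = 1000/60600000000 = 1.65017e-05 ms.
Per-hop propagation t_prop = 5500000/208000000 = 26.4423 ms.
Pipeline fill: first packet needs 3·t_tx to clear all hops; remaining 120 packets each add one t_tx.
Total = (3+121-1)·t_tx + 3·t_prop = 123·1.65017e-05 + 3·26.4423 = 79.3 ms.

79.3 ms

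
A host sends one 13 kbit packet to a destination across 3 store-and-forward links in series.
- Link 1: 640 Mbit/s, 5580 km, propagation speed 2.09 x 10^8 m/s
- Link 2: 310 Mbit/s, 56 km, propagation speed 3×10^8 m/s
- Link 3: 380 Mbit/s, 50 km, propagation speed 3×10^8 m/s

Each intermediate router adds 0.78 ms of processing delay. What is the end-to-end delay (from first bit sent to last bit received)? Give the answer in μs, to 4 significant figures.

28710 μs

L = 13000 bits.
Transmission delays (L/R per hop): 20.3125, 41.9355, 34.2105 μs; sum = 96.4585 μs.
Propagation delays (d/s per hop): 26698.6, 186.667, 166.667 μs; sum = 27051.9 μs.
Processing at 2 router(s): 2 × 0.78 ms = 1560 μs.
End-to-end = 28710 μs.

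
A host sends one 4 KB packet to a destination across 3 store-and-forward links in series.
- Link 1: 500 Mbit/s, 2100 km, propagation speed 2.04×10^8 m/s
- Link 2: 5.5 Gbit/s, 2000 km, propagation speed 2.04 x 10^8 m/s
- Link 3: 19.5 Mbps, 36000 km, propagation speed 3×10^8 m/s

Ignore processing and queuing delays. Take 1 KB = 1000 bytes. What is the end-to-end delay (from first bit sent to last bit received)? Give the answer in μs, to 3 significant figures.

L = 32000 bits.
Transmission delays (L/R per hop): 64, 5.81818, 1641.03 μs; sum = 1710.84 μs.
Propagation delays (d/s per hop): 10294.1, 9803.92, 120000 μs; sum = 140098 μs.
End-to-end = 142000 μs.

142000 μs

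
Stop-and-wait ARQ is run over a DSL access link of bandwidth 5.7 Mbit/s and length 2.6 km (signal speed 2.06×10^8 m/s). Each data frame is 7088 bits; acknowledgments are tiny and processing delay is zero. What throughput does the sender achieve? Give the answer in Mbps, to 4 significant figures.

t_tx = L/R = 7088/5700000 = 0.00124351 s.
t_prop = 2600/206000000 = 1.26214e-05 s; RTT = 2.52427e-05 s.
Cycle = t_tx + RTT = 0.00126875 s.
Throughput = L / cycle = 7088 / 0.00126875 = 5.587 Mbps.

5.587 Mbps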